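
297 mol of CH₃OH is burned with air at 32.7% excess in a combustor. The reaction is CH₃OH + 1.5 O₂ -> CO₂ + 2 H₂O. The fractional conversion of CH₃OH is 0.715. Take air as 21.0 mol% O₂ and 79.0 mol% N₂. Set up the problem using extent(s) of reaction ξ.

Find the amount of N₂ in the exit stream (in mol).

2220 mol

Stoichiometric O₂ = 1.5 × 297 = 445.5 mol; O₂ fed = 445.5 × 1.327 = 591.2 mol.
N₂ fed = 591.2 × 79/21 = 2224 mol.
Fuel reacted = 0.715 × 297 → ξ = 212.4 mol.
Outlet (n = n₀ + ν ξ):
  CH₃OH: 297 − 1(212.4) = 84.65
  O₂: 591.2 − 1.5(212.4) = 272.6
  N₂: 2224 (inert)
  CO₂: 0 + 1(212.4) = 212.4
  H₂O: 0 + 2(212.4) = 424.7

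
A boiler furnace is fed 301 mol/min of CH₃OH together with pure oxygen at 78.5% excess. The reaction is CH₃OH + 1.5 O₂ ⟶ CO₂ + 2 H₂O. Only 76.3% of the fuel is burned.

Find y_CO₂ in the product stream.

0.188

Stoichiometric O₂ = 1.5 × 301 = 451.5 mol/min; O₂ fed = 451.5 × 1.785 = 805.9 mol/min.
Fuel reacted = 0.763 × 301 → ξ = 229.7 mol/min.
Outlet (n = n₀ + ν ξ):
  CH₃OH: 301 − 1(229.7) = 71.34
  O₂: 805.9 − 1.5(229.7) = 461.4
  CO₂: 0 + 1(229.7) = 229.7
  H₂O: 0 + 2(229.7) = 459.3
Total out = 1222 mol/min; y_CO₂ = 229.7 / 1222 = 0.188.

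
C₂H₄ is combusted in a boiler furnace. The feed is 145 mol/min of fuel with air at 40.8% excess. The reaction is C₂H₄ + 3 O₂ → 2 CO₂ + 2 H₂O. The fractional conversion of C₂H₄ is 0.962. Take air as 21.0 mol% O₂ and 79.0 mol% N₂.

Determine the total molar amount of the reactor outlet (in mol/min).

3060 mol/min

Stoichiometric O₂ = 3 × 145 = 435 mol/min; O₂ fed = 435 × 1.408 = 612.5 mol/min.
N₂ fed = 612.5 × 79/21 = 2304 mol/min.
Fuel reacted = 0.962 × 145 → ξ = 139.5 mol/min.
Outlet (n = n₀ + ν ξ):
  C₂H₄: 145 − 1(139.5) = 5.51
  O₂: 612.5 − 3(139.5) = 194
  N₂: 2304 (inert)
  CO₂: 0 + 2(139.5) = 279
  H₂O: 0 + 2(139.5) = 279
Total out = 5.51 + 194 + 2304 + 279 + 279 = 3062 mol/min.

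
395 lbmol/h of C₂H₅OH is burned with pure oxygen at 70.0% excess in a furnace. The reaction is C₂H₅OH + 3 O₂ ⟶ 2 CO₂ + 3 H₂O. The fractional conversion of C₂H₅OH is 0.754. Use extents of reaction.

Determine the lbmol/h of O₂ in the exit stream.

1120 lbmol/h

Stoichiometric O₂ = 3 × 395 = 1185 lbmol/h; O₂ fed = 1185 × 1.700 = 2014 lbmol/h.
Fuel reacted = 0.754 × 395 → ξ = 297.8 lbmol/h.
Outlet (n = n₀ + ν ξ):
  C₂H₅OH: 395 − 1(297.8) = 97.17
  O₂: 2014 − 3(297.8) = 1121
  CO₂: 0 + 2(297.8) = 595.7
  H₂O: 0 + 3(297.8) = 893.5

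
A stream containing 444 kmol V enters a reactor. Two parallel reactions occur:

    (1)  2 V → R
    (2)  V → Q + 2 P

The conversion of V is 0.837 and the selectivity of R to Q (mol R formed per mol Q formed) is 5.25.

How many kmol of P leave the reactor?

64.6 kmol

Conversion of V: V consumed = 0.837 × 444 = 371.6 kmol = 2ξ₁ + 1ξ₂.
Selectivity: 1ξ₁ / (1ξ₂) = 5.25 → ξ₁ = 5.25 ξ₂.
Substitute: (2·5.25 + 1) ξ₂ = 371.6 → ξ₂ = 32.32 kmol, ξ₁ = 169.7 kmol.
Outlet amounts (n = n₀ + Σ ν·ξ):
  V: 444 − 2(169.7) − 1(32.32) = 72.37
  R: 0 + 1(169.7) = 169.7
  Q: 0 + 1(32.32) = 32.32
  P: 0 + 2(32.32) = 64.63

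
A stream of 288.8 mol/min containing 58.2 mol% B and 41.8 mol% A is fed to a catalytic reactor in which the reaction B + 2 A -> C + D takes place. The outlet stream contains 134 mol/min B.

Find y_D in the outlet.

0.134

For B: n = n₀ − 1ξ → 134 = 168.1 − 1ξ, giving ξ = 34.08 mol/min.
Outlet amounts (n = n₀ + ν ξ):
  B: 168.1 − 1(34.08) = 134
  A: 120.7 − 2(34.08) = 52.56
  C: 0 + 1(34.08) = 34.08
  D: 0 + 1(34.08) = 34.08
Total out = 254.7 mol/min; y_D = 34.08 / 254.7 = 0.1338.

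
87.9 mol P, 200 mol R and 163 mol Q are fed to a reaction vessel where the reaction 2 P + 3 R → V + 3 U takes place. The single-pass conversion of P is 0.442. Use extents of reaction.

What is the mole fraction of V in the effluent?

0.045

P reacted = 0.442 × 87.9 = 38.85 mol; ν_P = −2, so ξ = 38.85/2 = 19.43 mol.
Outlet amounts (n = n₀ + ν ξ):
  P: 87.9 − 2(19.43) = 49.05
  R: 200 − 3(19.43) = 141.7
  V: 0 + 1(19.43) = 19.43
  U: 0 + 3(19.43) = 58.28
  Q: 163 (inert)
Total out = 431.5 mol; y_V = 19.43 / 431.5 = 0.04502.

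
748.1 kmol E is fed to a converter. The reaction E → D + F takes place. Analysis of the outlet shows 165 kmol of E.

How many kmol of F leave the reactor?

For E: n = n₀ − 1ξ → 165 = 748.1 − 1ξ, giving ξ = 583.1 kmol.
Outlet amounts (n = n₀ + ν ξ):
  E: 748.1 − 1(583.1) = 165
  D: 0 + 1(583.1) = 583.1
  F: 0 + 1(583.1) = 583.1

583 kmol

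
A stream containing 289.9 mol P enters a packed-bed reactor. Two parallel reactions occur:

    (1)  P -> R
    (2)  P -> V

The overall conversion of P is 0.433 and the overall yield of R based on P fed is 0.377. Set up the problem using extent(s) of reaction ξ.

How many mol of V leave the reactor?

Yield of R: 1ξ₁ / 289.9 = 0.377 → ξ₁ = 109.3 mol.
Conversion of P: 1ξ₁ + 1ξ₂ = 0.433 × 289.9 = 125.5 → ξ₂ = 16.23 mol.
Outlet amounts (n = n₀ + Σ ν·ξ):
  P: 289.9 − 1(109.3) − 1(16.23) = 164.4
  R: 0 + 1(109.3) = 109.3
  V: 0 + 1(16.23) = 16.23

16.2 mol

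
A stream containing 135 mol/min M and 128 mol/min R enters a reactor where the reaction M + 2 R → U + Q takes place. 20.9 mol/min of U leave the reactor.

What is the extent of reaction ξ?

ξ = 20.9 mol/min

For U: n = n₀ + 1ξ → 20.9 = 0 + 1ξ, giving ξ = 20.9 mol/min.
Outlet amounts (n = n₀ + ν ξ):
  M: 135 − 1(20.9) = 114.1
  R: 128 − 2(20.9) = 86.2
  U: 0 + 1(20.9) = 20.9
  Q: 0 + 1(20.9) = 20.9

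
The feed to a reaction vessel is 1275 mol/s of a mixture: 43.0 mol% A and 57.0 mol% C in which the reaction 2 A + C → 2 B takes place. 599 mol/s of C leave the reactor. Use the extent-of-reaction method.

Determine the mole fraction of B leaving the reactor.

0.223

For C: n = n₀ − 1ξ → 599 = 726.8 − 1ξ, giving ξ = 127.8 mol/s.
Outlet amounts (n = n₀ + ν ξ):
  A: 548.2 − 2(127.8) = 292.8
  C: 726.8 − 1(127.8) = 599
  B: 0 + 2(127.8) = 255.5
Total out = 1147 mol/s; y_B = 255.5 / 1147 = 0.2227.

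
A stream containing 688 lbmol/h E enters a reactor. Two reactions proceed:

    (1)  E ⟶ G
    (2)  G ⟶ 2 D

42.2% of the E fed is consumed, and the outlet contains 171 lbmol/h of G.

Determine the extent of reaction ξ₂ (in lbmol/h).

Conversion of E: E consumed = 1ξ₁ = 0.422 × 688 → ξ₁ = 290.3 lbmol/h.
G balance: n_G = 0 + 1ξ₁ − 1ξ₂ = 171 → ξ₂ = (1·290.3 − 171)/1 = 119.3 lbmol/h.
Outlet amounts (n = n₀ + Σ ν·ξ):
  E: 688 − 1(290.3) = 397.7
  G: 0 + 1(290.3) − 1(119.3) = 171
  D: 0 + 2(119.3) = 238.7

ξ₂ = 119 lbmol/h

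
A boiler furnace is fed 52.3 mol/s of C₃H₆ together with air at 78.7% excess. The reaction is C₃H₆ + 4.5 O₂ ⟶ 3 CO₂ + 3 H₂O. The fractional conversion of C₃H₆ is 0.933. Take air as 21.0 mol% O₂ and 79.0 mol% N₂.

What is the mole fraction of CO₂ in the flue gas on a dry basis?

Stoichiometric O₂ = 4.5 × 52.3 = 235.3 mol/s; O₂ fed = 235.3 × 1.787 = 420.6 mol/s.
N₂ fed = 420.6 × 79/21 = 1582 mol/s.
Fuel reacted = 0.933 × 52.3 → ξ = 48.8 mol/s.
Outlet (n = n₀ + ν ξ):
  C₃H₆: 52.3 − 1(48.8) = 3.504
  O₂: 420.6 − 4.5(48.8) = 201
  N₂: 1582 (inert)
  CO₂: 0 + 3(48.8) = 146.4
  H₂O: 0 + 3(48.8) = 146.4
Dry total = 1933 mol/s; y_CO₂ (dry) = 146.4 / 1933 = 0.07573.

0.0757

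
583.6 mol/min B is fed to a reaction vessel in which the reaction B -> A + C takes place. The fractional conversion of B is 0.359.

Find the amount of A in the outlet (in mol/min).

B reacted = 0.359 × 583.6 = 209.5 mol/min; ν_B = −1, so ξ = 209.5/1 = 209.5 mol/min.
Outlet amounts (n = n₀ + ν ξ):
  B: 583.6 − 1(209.5) = 374.1
  A: 0 + 1(209.5) = 209.5
  C: 0 + 1(209.5) = 209.5

210 mol/min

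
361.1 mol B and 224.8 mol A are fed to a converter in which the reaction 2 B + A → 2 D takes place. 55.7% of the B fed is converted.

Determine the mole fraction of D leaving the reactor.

0.414

B reacted = 0.557 × 361.1 = 201.1 mol; ν_B = −2, so ξ = 201.1/2 = 100.6 mol.
Outlet amounts (n = n₀ + ν ξ):
  B: 361.1 − 2(100.6) = 160
  A: 224.8 − 1(100.6) = 124.2
  D: 0 + 2(100.6) = 201.1
Total out = 485.3 mol; y_D = 201.1 / 485.3 = 0.4144.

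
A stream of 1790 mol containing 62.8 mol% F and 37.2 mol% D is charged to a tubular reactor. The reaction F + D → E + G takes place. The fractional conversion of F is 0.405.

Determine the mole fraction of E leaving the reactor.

0.254

F reacted = 0.405 × 1124 = 455.3 mol; ν_F = −1, so ξ = 455.3/1 = 455.3 mol.
Outlet amounts (n = n₀ + ν ξ):
  F: 1124 − 1(455.3) = 668.9
  D: 665.9 − 1(455.3) = 210.6
  E: 0 + 1(455.3) = 455.3
  G: 0 + 1(455.3) = 455.3
Total out = 1790 mol; y_E = 455.3 / 1790 = 0.2543.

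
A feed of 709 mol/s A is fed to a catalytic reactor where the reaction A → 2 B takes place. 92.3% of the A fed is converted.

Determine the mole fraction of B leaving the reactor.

A reacted = 0.923 × 709 = 654.4 mol/s; ν_A = −1, so ξ = 654.4/1 = 654.4 mol/s.
Outlet amounts (n = n₀ + ν ξ):
  A: 709 − 1(654.4) = 54.59
  B: 0 + 2(654.4) = 1309
Total out = 1363 mol/s; y_B = 1309 / 1363 = 0.96.

0.96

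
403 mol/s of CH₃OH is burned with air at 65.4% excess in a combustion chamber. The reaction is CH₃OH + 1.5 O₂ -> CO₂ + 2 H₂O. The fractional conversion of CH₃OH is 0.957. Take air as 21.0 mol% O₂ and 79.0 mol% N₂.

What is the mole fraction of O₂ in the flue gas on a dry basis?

0.0919

Stoichiometric O₂ = 1.5 × 403 = 604.5 mol/s; O₂ fed = 604.5 × 1.654 = 999.8 mol/s.
N₂ fed = 999.8 × 79/21 = 3761 mol/s.
Fuel reacted = 0.957 × 403 → ξ = 385.7 mol/s.
Outlet (n = n₀ + ν ξ):
  CH₃OH: 403 − 1(385.7) = 17.33
  O₂: 999.8 − 1.5(385.7) = 421.3
  N₂: 3761 (inert)
  CO₂: 0 + 1(385.7) = 385.7
  H₂O: 0 + 2(385.7) = 771.3
Dry total = 4586 mol/s; y_O₂ (dry) = 421.3 / 4586 = 0.09188.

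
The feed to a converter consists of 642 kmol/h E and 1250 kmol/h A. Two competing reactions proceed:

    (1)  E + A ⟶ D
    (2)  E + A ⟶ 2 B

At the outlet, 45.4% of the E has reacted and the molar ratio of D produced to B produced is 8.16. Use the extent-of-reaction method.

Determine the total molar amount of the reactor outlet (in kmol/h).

1620 kmol/h

Conversion of E: E consumed = 0.454 × 642 = 291.5 kmol/h = 1ξ₁ + 1ξ₂.
Selectivity: 1ξ₁ / (2ξ₂) = 8.16 → ξ₁ = 16.32 ξ₂.
Substitute: (1·16.32 + 1) ξ₂ = 291.5 → ξ₂ = 16.83 kmol/h, ξ₁ = 274.6 kmol/h.
Outlet amounts (n = n₀ + Σ ν·ξ):
  E: 642 − 1(274.6) − 1(16.83) = 350.5
  A: 1250 − 1(274.6) − 1(16.83) = 958.5
  D: 0 + 1(274.6) = 274.6
  B: 0 + 2(16.83) = 33.66
Total out = 350.5 + 958.5 + 274.6 + 33.66 = 1617 kmol/h.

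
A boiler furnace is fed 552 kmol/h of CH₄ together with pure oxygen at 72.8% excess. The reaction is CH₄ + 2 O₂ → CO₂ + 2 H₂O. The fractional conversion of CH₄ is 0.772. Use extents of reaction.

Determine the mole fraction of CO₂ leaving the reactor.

0.173

Stoichiometric O₂ = 2 × 552 = 1104 kmol/h; O₂ fed = 1104 × 1.728 = 1908 kmol/h.
Fuel reacted = 0.772 × 552 → ξ = 426.1 kmol/h.
Outlet (n = n₀ + ν ξ):
  CH₄: 552 − 1(426.1) = 125.9
  O₂: 1908 − 2(426.1) = 1055
  CO₂: 0 + 1(426.1) = 426.1
  H₂O: 0 + 2(426.1) = 852.3
Total out = 2460 kmol/h; y_CO₂ = 426.1 / 2460 = 0.1732.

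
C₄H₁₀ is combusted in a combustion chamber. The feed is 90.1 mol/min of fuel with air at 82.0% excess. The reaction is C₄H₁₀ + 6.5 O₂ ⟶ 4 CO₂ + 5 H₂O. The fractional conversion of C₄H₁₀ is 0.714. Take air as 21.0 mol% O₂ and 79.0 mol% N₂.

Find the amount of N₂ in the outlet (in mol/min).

4010 mol/min

Stoichiometric O₂ = 6.5 × 90.1 = 585.6 mol/min; O₂ fed = 585.6 × 1.820 = 1066 mol/min.
N₂ fed = 1066 × 79/21 = 4010 mol/min.
Fuel reacted = 0.714 × 90.1 → ξ = 64.33 mol/min.
Outlet (n = n₀ + ν ξ):
  C₄H₁₀: 90.1 − 1(64.33) = 25.77
  O₂: 1066 − 6.5(64.33) = 647.7
  N₂: 4010 (inert)
  CO₂: 0 + 4(64.33) = 257.3
  H₂O: 0 + 5(64.33) = 321.7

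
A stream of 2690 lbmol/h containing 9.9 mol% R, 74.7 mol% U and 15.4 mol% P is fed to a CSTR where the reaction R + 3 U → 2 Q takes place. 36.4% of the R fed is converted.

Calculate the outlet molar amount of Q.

R reacted = 0.364 × 266.3 = 96.94 lbmol/h; ν_R = −1, so ξ = 96.94/1 = 96.94 lbmol/h.
Outlet amounts (n = n₀ + ν ξ):
  R: 266.3 − 1(96.94) = 169.4
  U: 2009 − 3(96.94) = 1719
  Q: 0 + 2(96.94) = 193.9
  P: 414.3 (inert)

194 lbmol/h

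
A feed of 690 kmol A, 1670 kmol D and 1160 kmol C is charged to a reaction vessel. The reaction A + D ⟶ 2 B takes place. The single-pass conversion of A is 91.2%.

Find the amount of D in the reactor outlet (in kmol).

1040 kmol

A reacted = 0.912 × 690 = 629.3 kmol; ν_A = −1, so ξ = 629.3/1 = 629.3 kmol.
Outlet amounts (n = n₀ + ν ξ):
  A: 690 − 1(629.3) = 60.72
  D: 1670 − 1(629.3) = 1041
  B: 0 + 2(629.3) = 1259
  C: 1160 (inert)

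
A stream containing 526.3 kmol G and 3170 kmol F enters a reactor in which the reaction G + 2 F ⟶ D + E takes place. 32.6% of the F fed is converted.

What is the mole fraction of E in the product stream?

0.163

F reacted = 0.326 × 3170 = 1033 kmol; ν_F = −2, so ξ = 1033/2 = 516.7 kmol.
Outlet amounts (n = n₀ + ν ξ):
  G: 526.3 − 1(516.7) = 9.59
  F: 3170 − 2(516.7) = 2137
  D: 0 + 1(516.7) = 516.7
  E: 0 + 1(516.7) = 516.7
Total out = 3180 kmol; y_E = 516.7 / 3180 = 0.1625.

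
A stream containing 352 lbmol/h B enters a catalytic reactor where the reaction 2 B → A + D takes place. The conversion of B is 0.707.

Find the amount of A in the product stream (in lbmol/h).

B reacted = 0.707 × 352 = 248.9 lbmol/h; ν_B = −2, so ξ = 248.9/2 = 124.4 lbmol/h.
Outlet amounts (n = n₀ + ν ξ):
  B: 352 − 2(124.4) = 103.1
  A: 0 + 1(124.4) = 124.4
  D: 0 + 1(124.4) = 124.4

124 lbmol/h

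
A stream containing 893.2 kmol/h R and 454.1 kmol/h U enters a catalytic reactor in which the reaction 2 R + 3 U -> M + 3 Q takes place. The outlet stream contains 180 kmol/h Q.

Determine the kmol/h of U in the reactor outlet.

For Q: n = n₀ + 3ξ → 180 = 0 + 3ξ, giving ξ = 60 kmol/h.
Outlet amounts (n = n₀ + ν ξ):
  R: 893.2 − 2(60) = 773.2
  U: 454.1 − 3(60) = 274.1
  M: 0 + 1(60) = 60
  Q: 0 + 3(60) = 180

274 kmol/h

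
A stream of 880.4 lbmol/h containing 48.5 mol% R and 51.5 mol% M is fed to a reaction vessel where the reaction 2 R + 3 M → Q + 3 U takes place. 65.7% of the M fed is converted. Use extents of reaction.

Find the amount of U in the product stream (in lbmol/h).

298 lbmol/h

M reacted = 0.657 × 453.4 = 297.9 lbmol/h; ν_M = −3, so ξ = 297.9/3 = 99.3 lbmol/h.
Outlet amounts (n = n₀ + ν ξ):
  R: 427 − 2(99.3) = 228.4
  M: 453.4 − 3(99.3) = 155.5
  Q: 0 + 1(99.3) = 99.3
  U: 0 + 3(99.3) = 297.9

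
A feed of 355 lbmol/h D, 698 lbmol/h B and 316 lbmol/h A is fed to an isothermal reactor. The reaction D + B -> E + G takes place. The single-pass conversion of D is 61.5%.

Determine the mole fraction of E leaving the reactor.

0.159

D reacted = 0.615 × 355 = 218.3 lbmol/h; ν_D = −1, so ξ = 218.3/1 = 218.3 lbmol/h.
Outlet amounts (n = n₀ + ν ξ):
  D: 355 − 1(218.3) = 136.7
  B: 698 − 1(218.3) = 479.7
  E: 0 + 1(218.3) = 218.3
  G: 0 + 1(218.3) = 218.3
  A: 316 (inert)
Total out = 1369 lbmol/h; y_E = 218.3 / 1369 = 0.1595.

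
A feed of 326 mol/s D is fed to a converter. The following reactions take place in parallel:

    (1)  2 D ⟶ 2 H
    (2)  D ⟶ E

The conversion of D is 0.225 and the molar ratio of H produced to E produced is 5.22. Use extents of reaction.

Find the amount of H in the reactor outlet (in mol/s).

61.6 mol/s

Conversion of D: D consumed = 0.225 × 326 = 73.35 mol/s = 2ξ₁ + 1ξ₂.
Selectivity: 2ξ₁ / (1ξ₂) = 5.22 → ξ₁ = 2.61 ξ₂.
Substitute: (2·2.61 + 1) ξ₂ = 73.35 → ξ₂ = 11.79 mol/s, ξ₁ = 30.78 mol/s.
Outlet amounts (n = n₀ + Σ ν·ξ):
  D: 326 − 2(30.78) − 1(11.79) = 252.6
  H: 0 + 2(30.78) = 61.56
  E: 0 + 1(11.79) = 11.79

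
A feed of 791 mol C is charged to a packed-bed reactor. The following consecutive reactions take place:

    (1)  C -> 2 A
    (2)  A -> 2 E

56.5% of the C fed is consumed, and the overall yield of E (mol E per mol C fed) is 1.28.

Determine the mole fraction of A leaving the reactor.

0.222

Conversion of C: C consumed = 1ξ₁ = 0.565 × 791 → ξ₁ = 446.9 mol.
Yield of E: 2ξ₂ / 791 = 1.28 → ξ₂ = 506.2 mol.
Outlet amounts (n = n₀ + Σ ν·ξ):
  C: 791 − 1(446.9) = 344.1
  A: 0 + 2(446.9) − 1(506.2) = 387.6
  E: 0 + 2(506.2) = 1012
Total out = 1744 mol; y_A = 387.6 / 1744 = 0.2222.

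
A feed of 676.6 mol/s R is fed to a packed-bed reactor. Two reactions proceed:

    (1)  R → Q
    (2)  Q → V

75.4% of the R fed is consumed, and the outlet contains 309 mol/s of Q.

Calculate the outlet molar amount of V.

201 mol/s

Conversion of R: R consumed = 1ξ₁ = 0.754 × 676.6 → ξ₁ = 510.2 mol/s.
Q balance: n_Q = 0 + 1ξ₁ − 1ξ₂ = 309 → ξ₂ = (1·510.2 − 309)/1 = 201.2 mol/s.
Outlet amounts (n = n₀ + Σ ν·ξ):
  R: 676.6 − 1(510.2) = 166.4
  Q: 0 + 1(510.2) − 1(201.2) = 309
  V: 0 + 1(201.2) = 201.2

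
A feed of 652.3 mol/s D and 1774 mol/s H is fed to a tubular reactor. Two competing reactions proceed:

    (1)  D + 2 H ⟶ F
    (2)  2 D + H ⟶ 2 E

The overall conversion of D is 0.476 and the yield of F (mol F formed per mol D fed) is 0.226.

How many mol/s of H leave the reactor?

Yield of F: 1ξ₁ / 652.3 = 0.226 → ξ₁ = 147.4 mol/s.
Conversion of D: 1ξ₁ + 2ξ₂ = 0.476 × 652.3 = 310.5 → ξ₂ = 81.54 mol/s.
Outlet amounts (n = n₀ + Σ ν·ξ):
  D: 652.3 − 1(147.4) − 2(81.54) = 341.8
  H: 1774 − 2(147.4) − 1(81.54) = 1398
  F: 0 + 1(147.4) = 147.4
  E: 0 + 2(81.54) = 163.1

1400 mol/s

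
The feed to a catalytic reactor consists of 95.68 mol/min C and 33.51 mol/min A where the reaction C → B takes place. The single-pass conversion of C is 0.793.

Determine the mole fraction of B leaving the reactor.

0.587

C reacted = 0.793 × 95.68 = 75.87 mol/min; ν_C = −1, so ξ = 75.87/1 = 75.87 mol/min.
Outlet amounts (n = n₀ + ν ξ):
  C: 95.68 − 1(75.87) = 19.81
  B: 0 + 1(75.87) = 75.87
  A: 33.51 (inert)
Total out = 129.2 mol/min; y_B = 75.87 / 129.2 = 0.5873.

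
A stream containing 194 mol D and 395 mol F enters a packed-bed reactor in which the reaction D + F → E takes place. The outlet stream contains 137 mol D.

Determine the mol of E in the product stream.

For D: n = n₀ − 1ξ → 137 = 194 − 1ξ, giving ξ = 57 mol.
Outlet amounts (n = n₀ + ν ξ):
  D: 194 − 1(57) = 137
  F: 395 − 1(57) = 338
  E: 0 + 1(57) = 57

57 mol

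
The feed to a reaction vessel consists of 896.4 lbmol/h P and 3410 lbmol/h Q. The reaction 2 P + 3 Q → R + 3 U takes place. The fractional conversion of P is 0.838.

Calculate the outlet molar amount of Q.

2280 lbmol/h

P reacted = 0.838 × 896.4 = 751.2 lbmol/h; ν_P = −2, so ξ = 751.2/2 = 375.6 lbmol/h.
Outlet amounts (n = n₀ + ν ξ):
  P: 896.4 − 2(375.6) = 145.2
  Q: 3410 − 3(375.6) = 2283
  R: 0 + 1(375.6) = 375.6
  U: 0 + 3(375.6) = 1127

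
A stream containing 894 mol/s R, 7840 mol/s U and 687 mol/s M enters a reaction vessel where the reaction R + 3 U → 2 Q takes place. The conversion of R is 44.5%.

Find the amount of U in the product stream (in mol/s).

6650 mol/s

R reacted = 0.445 × 894 = 397.8 mol/s; ν_R = −1, so ξ = 397.8/1 = 397.8 mol/s.
Outlet amounts (n = n₀ + ν ξ):
  R: 894 − 1(397.8) = 496.2
  U: 7840 − 3(397.8) = 6647
  Q: 0 + 2(397.8) = 795.7
  M: 687 (inert)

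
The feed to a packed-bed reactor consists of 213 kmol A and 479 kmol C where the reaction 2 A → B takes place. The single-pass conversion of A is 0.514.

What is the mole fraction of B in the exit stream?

A reacted = 0.514 × 213 = 109.5 kmol; ν_A = −2, so ξ = 109.5/2 = 54.74 kmol.
Outlet amounts (n = n₀ + ν ξ):
  A: 213 − 2(54.74) = 103.5
  B: 0 + 1(54.74) = 54.74
  C: 479 (inert)
Total out = 637.3 kmol; y_B = 54.74 / 637.3 = 0.0859.

0.0859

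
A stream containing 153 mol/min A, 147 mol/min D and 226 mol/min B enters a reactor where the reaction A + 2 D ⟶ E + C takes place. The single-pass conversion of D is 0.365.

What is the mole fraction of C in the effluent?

0.0537

D reacted = 0.365 × 147 = 53.66 mol/min; ν_D = −2, so ξ = 53.66/2 = 26.83 mol/min.
Outlet amounts (n = n₀ + ν ξ):
  A: 153 − 1(26.83) = 126.2
  D: 147 − 2(26.83) = 93.34
  E: 0 + 1(26.83) = 26.83
  C: 0 + 1(26.83) = 26.83
  B: 226 (inert)
Total out = 499.2 mol/min; y_C = 26.83 / 499.2 = 0.05374.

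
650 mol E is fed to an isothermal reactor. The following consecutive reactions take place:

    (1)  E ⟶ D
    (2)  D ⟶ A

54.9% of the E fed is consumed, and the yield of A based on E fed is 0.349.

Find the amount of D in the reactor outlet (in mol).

Conversion of E: E consumed = 1ξ₁ = 0.549 × 650 → ξ₁ = 356.9 mol.
Yield of A: 1ξ₂ / 650 = 0.349 → ξ₂ = 226.8 mol.
Outlet amounts (n = n₀ + Σ ν·ξ):
  E: 650 − 1(356.9) = 293.1
  D: 0 + 1(356.9) − 1(226.8) = 130
  A: 0 + 1(226.8) = 226.8

130 mol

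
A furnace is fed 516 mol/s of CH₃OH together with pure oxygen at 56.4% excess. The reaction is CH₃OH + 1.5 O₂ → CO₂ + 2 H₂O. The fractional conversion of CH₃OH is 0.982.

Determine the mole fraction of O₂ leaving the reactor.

0.228

Stoichiometric O₂ = 1.5 × 516 = 774 mol/s; O₂ fed = 774 × 1.564 = 1211 mol/s.
Fuel reacted = 0.982 × 516 → ξ = 506.7 mol/s.
Outlet (n = n₀ + ν ξ):
  CH₃OH: 516 − 1(506.7) = 9.288
  O₂: 1211 − 1.5(506.7) = 450.5
  CO₂: 0 + 1(506.7) = 506.7
  H₂O: 0 + 2(506.7) = 1013
Total out = 1980 mol/s; y_O₂ = 450.5 / 1980 = 0.2275.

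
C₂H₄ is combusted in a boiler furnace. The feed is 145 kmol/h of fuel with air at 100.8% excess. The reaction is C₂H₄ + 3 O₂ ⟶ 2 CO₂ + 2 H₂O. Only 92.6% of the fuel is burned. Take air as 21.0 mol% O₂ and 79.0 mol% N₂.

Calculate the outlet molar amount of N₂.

3290 kmol/h

Stoichiometric O₂ = 3 × 145 = 435 kmol/h; O₂ fed = 435 × 2.008 = 873.5 kmol/h.
N₂ fed = 873.5 × 79/21 = 3286 kmol/h.
Fuel reacted = 0.926 × 145 → ξ = 134.3 kmol/h.
Outlet (n = n₀ + ν ξ):
  C₂H₄: 145 − 1(134.3) = 10.73
  O₂: 873.5 − 3(134.3) = 470.7
  N₂: 3286 (inert)
  CO₂: 0 + 2(134.3) = 268.5
  H₂O: 0 + 2(134.3) = 268.5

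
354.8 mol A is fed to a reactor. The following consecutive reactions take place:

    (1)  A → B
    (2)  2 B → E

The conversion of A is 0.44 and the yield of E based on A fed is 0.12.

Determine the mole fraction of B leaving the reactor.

0.227

Conversion of A: A consumed = 1ξ₁ = 0.44 × 354.8 → ξ₁ = 156.1 mol.
Yield of E: 1ξ₂ / 354.8 = 0.12 → ξ₂ = 42.58 mol.
Outlet amounts (n = n₀ + Σ ν·ξ):
  A: 354.8 − 1(156.1) = 198.7
  B: 0 + 1(156.1) − 2(42.58) = 70.96
  E: 0 + 1(42.58) = 42.58
Total out = 312.2 mol; y_B = 70.96 / 312.2 = 0.2273.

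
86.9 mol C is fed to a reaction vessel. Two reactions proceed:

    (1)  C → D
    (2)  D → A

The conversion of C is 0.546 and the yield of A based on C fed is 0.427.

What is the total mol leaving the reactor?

86.9 mol

Conversion of C: C consumed = 1ξ₁ = 0.546 × 86.9 → ξ₁ = 47.45 mol.
Yield of A: 1ξ₂ / 86.9 = 0.427 → ξ₂ = 37.11 mol.
Outlet amounts (n = n₀ + Σ ν·ξ):
  C: 86.9 − 1(47.45) = 39.45
  D: 0 + 1(47.45) − 1(37.11) = 10.34
  A: 0 + 1(37.11) = 37.11
Total out = 39.45 + 10.34 + 37.11 = 86.9 mol.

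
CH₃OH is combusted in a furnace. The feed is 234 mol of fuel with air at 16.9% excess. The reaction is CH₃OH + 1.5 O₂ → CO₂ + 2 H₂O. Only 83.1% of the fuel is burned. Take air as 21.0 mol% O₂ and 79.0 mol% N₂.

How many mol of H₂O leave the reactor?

389 mol

Stoichiometric O₂ = 1.5 × 234 = 351 mol; O₂ fed = 351 × 1.169 = 410.3 mol.
N₂ fed = 410.3 × 79/21 = 1544 mol.
Fuel reacted = 0.831 × 234 → ξ = 194.5 mol.
Outlet (n = n₀ + ν ξ):
  CH₃OH: 234 − 1(194.5) = 39.55
  O₂: 410.3 − 1.5(194.5) = 118.6
  N₂: 1544 (inert)
  CO₂: 0 + 1(194.5) = 194.5
  H₂O: 0 + 2(194.5) = 388.9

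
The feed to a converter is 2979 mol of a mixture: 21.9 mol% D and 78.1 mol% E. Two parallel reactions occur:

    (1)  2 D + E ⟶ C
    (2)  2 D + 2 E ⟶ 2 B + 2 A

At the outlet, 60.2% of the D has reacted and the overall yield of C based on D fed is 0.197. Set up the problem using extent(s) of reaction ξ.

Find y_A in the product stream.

Yield of C: 1ξ₁ / 652.4 = 0.197 → ξ₁ = 128.5 mol.
Conversion of D: 2ξ₁ + 2ξ₂ = 0.602 × 652.4 = 392.7 → ξ₂ = 67.85 mol.
Outlet amounts (n = n₀ + Σ ν·ξ):
  D: 652.4 − 2(128.5) − 2(67.85) = 259.7
  E: 2327 − 1(128.5) − 2(67.85) = 2062
  C: 0 + 1(128.5) = 128.5
  B: 0 + 2(67.85) = 135.7
  A: 0 + 2(67.85) = 135.7
Total out = 2722 mol; y_A = 135.7 / 2722 = 0.04985.

0.0499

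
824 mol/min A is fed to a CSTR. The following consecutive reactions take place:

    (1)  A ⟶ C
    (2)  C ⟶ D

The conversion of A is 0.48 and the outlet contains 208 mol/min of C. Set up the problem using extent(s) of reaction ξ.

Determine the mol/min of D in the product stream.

Conversion of A: A consumed = 1ξ₁ = 0.48 × 824 → ξ₁ = 395.5 mol/min.
C balance: n_C = 0 + 1ξ₁ − 1ξ₂ = 208 → ξ₂ = (1·395.5 − 208)/1 = 187.5 mol/min.
Outlet amounts (n = n₀ + Σ ν·ξ):
  A: 824 − 1(395.5) = 428.5
  C: 0 + 1(395.5) − 1(187.5) = 208
  D: 0 + 1(187.5) = 187.5

188 mol/min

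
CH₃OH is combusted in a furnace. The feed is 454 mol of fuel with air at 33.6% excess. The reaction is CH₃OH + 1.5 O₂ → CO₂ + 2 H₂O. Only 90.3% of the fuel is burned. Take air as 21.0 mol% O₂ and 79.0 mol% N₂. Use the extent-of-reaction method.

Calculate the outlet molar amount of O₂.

Stoichiometric O₂ = 1.5 × 454 = 681 mol; O₂ fed = 681 × 1.336 = 909.8 mol.
N₂ fed = 909.8 × 79/21 = 3423 mol.
Fuel reacted = 0.903 × 454 → ξ = 410 mol.
Outlet (n = n₀ + ν ξ):
  CH₃OH: 454 − 1(410) = 44.04
  O₂: 909.8 − 1.5(410) = 294.9
  N₂: 3423 (inert)
  CO₂: 0 + 1(410) = 410
  H₂O: 0 + 2(410) = 819.9

295 mol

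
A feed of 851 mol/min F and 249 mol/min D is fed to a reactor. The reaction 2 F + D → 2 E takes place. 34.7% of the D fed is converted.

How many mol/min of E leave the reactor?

173 mol/min

D reacted = 0.347 × 249 = 86.4 mol/min; ν_D = −1, so ξ = 86.4/1 = 86.4 mol/min.
Outlet amounts (n = n₀ + ν ξ):
  F: 851 − 2(86.4) = 678.2
  D: 249 − 1(86.4) = 162.6
  E: 0 + 2(86.4) = 172.8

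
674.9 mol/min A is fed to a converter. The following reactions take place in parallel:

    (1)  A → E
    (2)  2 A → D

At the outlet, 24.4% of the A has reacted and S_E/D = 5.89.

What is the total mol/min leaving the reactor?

654 mol/min

Conversion of A: A consumed = 0.244 × 674.9 = 164.7 mol/min = 1ξ₁ + 2ξ₂.
Selectivity: 1ξ₁ / (1ξ₂) = 5.89 → ξ₁ = 5.89 ξ₂.
Substitute: (1·5.89 + 2) ξ₂ = 164.7 → ξ₂ = 20.87 mol/min, ξ₁ = 122.9 mol/min.
Outlet amounts (n = n₀ + Σ ν·ξ):
  A: 674.9 − 1(122.9) − 2(20.87) = 510.2
  E: 0 + 1(122.9) = 122.9
  D: 0 + 1(20.87) = 20.87
Total out = 510.2 + 122.9 + 20.87 = 654 mol/min.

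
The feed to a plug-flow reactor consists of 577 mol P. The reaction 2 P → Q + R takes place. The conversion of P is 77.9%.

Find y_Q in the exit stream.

P reacted = 0.779 × 577 = 449.5 mol; ν_P = −2, so ξ = 449.5/2 = 224.7 mol.
Outlet amounts (n = n₀ + ν ξ):
  P: 577 − 2(224.7) = 127.5
  Q: 0 + 1(224.7) = 224.7
  R: 0 + 1(224.7) = 224.7
Total out = 577 mol; y_Q = 224.7 / 577 = 0.3895.

0.39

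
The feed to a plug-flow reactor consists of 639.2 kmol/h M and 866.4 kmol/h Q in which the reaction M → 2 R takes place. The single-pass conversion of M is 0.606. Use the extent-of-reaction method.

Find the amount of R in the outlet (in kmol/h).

M reacted = 0.606 × 639.2 = 387.4 kmol/h; ν_M = −1, so ξ = 387.4/1 = 387.4 kmol/h.
Outlet amounts (n = n₀ + ν ξ):
  M: 639.2 − 1(387.4) = 251.8
  R: 0 + 2(387.4) = 774.7
  Q: 866.4 (inert)

775 kmol/h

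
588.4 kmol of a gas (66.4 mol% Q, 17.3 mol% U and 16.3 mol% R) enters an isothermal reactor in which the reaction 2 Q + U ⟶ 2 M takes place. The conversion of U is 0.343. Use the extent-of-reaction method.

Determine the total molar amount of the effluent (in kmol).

553 kmol

U reacted = 0.343 × 101.8 = 34.92 kmol; ν_U = −1, so ξ = 34.92/1 = 34.92 kmol.
Outlet amounts (n = n₀ + ν ξ):
  Q: 390.7 − 2(34.92) = 320.9
  U: 101.8 − 1(34.92) = 66.88
  M: 0 + 2(34.92) = 69.83
  R: 95.91 (inert)
Total out = 320.9 + 66.88 + 69.83 + 95.91 = 553.5 kmol.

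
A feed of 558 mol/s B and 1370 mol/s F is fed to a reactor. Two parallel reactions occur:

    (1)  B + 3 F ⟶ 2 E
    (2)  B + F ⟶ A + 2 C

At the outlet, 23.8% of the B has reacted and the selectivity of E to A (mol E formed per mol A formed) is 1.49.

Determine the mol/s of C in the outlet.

Conversion of B: B consumed = 0.238 × 558 = 132.8 mol/s = 1ξ₁ + 1ξ₂.
Selectivity: 2ξ₁ / (1ξ₂) = 1.49 → ξ₁ = 0.745 ξ₂.
Substitute: (1·0.745 + 1) ξ₂ = 132.8 → ξ₂ = 76.11 mol/s, ξ₁ = 56.7 mol/s.
Outlet amounts (n = n₀ + Σ ν·ξ):
  B: 558 − 1(56.7) − 1(76.11) = 425.2
  F: 1370 − 3(56.7) − 1(76.11) = 1124
  E: 0 + 2(56.7) = 113.4
  A: 0 + 1(76.11) = 76.11
  C: 0 + 2(76.11) = 152.2

152 mol/s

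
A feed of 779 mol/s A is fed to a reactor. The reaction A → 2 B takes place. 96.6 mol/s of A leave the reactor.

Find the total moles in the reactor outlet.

For A: n = n₀ − 1ξ → 96.6 = 779 − 1ξ, giving ξ = 682.4 mol/s.
Outlet amounts (n = n₀ + ν ξ):
  A: 779 − 1(682.4) = 96.6
  B: 0 + 2(682.4) = 1365
Total out = 96.6 + 1365 = 1461 mol/s.

1460 mol/s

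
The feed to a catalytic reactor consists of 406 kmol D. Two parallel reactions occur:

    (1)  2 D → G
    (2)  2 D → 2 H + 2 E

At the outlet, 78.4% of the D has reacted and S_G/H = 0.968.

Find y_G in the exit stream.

Conversion of D: D consumed = 0.784 × 406 = 318.3 kmol = 2ξ₁ + 2ξ₂.
Selectivity: 1ξ₁ / (2ξ₂) = 0.968 → ξ₁ = 1.936 ξ₂.
Substitute: (2·1.936 + 2) ξ₂ = 318.3 → ξ₂ = 54.21 kmol, ξ₁ = 104.9 kmol.
Outlet amounts (n = n₀ + Σ ν·ξ):
  D: 406 − 2(104.9) − 2(54.21) = 87.7
  G: 0 + 1(104.9) = 104.9
  H: 0 + 2(54.21) = 108.4
  E: 0 + 2(54.21) = 108.4
Total out = 409.5 kmol; y_G = 104.9 / 409.5 = 0.2563.

0.256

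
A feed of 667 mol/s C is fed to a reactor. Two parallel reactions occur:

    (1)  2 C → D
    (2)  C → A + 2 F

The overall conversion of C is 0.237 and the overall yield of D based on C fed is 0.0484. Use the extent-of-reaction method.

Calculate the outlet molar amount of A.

93.5 mol/s

Yield of D: 1ξ₁ / 667 = 0.0484 → ξ₁ = 32.28 mol/s.
Conversion of C: 2ξ₁ + 1ξ₂ = 0.237 × 667 = 158.1 → ξ₂ = 93.51 mol/s.
Outlet amounts (n = n₀ + Σ ν·ξ):
  C: 667 − 2(32.28) − 1(93.51) = 508.9
  D: 0 + 1(32.28) = 32.28
  A: 0 + 1(93.51) = 93.51
  F: 0 + 2(93.51) = 187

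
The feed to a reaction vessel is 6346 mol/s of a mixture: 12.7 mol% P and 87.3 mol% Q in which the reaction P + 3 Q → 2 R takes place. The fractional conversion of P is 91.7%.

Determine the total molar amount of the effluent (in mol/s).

4870 mol/s

P reacted = 0.917 × 805.9 = 739 mol/s; ν_P = −1, so ξ = 739/1 = 739 mol/s.
Outlet amounts (n = n₀ + ν ξ):
  P: 805.9 − 1(739) = 66.89
  Q: 5540 − 3(739) = 3323
  R: 0 + 2(739) = 1478
Total out = 66.89 + 3323 + 1478 = 4868 mol/s.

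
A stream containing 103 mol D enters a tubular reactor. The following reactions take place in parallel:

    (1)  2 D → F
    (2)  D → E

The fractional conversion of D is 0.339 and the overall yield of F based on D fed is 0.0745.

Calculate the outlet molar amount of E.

19.6 mol

Yield of F: 1ξ₁ / 103 = 0.0745 → ξ₁ = 7.673 mol.
Conversion of D: 2ξ₁ + 1ξ₂ = 0.339 × 103 = 34.92 → ξ₂ = 19.57 mol.
Outlet amounts (n = n₀ + Σ ν·ξ):
  D: 103 − 2(7.673) − 1(19.57) = 68.08
  F: 0 + 1(7.673) = 7.673
  E: 0 + 1(19.57) = 19.57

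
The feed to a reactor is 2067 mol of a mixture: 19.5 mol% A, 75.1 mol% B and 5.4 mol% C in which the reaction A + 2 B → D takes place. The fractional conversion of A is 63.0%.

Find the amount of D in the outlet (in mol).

A reacted = 0.63 × 403.1 = 253.9 mol; ν_A = −1, so ξ = 253.9/1 = 253.9 mol.
Outlet amounts (n = n₀ + ν ξ):
  A: 403.1 − 1(253.9) = 149.1
  B: 1552 − 2(253.9) = 1044
  D: 0 + 1(253.9) = 253.9
  C: 111.6 (inert)

254 mol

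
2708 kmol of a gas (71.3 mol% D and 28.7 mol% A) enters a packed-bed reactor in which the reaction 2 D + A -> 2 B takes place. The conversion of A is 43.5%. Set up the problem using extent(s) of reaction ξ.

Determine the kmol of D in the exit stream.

A reacted = 0.435 × 777.2 = 338.1 kmol; ν_A = −1, so ξ = 338.1/1 = 338.1 kmol.
Outlet amounts (n = n₀ + ν ξ):
  D: 1931 − 2(338.1) = 1255
  A: 777.2 − 1(338.1) = 439.1
  B: 0 + 2(338.1) = 676.2

1250 kmol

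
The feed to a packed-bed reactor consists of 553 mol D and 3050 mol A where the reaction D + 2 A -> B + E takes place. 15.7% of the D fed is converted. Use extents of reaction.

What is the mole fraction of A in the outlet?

D reacted = 0.157 × 553 = 86.82 mol; ν_D = −1, so ξ = 86.82/1 = 86.82 mol.
Outlet amounts (n = n₀ + ν ξ):
  D: 553 − 1(86.82) = 466.2
  A: 3050 − 2(86.82) = 2876
  B: 0 + 1(86.82) = 86.82
  E: 0 + 1(86.82) = 86.82
Total out = 3516 mol; y_A = 2876 / 3516 = 0.818.

0.818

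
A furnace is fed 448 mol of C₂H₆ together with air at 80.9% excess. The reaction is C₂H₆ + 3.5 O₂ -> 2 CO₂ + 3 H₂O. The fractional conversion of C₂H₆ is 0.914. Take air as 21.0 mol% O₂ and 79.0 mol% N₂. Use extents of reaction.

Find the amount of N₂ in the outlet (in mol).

10700 mol

Stoichiometric O₂ = 3.5 × 448 = 1568 mol; O₂ fed = 1568 × 1.809 = 2837 mol.
N₂ fed = 2837 × 79/21 = 10670 mol.
Fuel reacted = 0.914 × 448 → ξ = 409.5 mol.
Outlet (n = n₀ + ν ξ):
  C₂H₆: 448 − 1(409.5) = 38.53
  O₂: 2837 − 3.5(409.5) = 1403
  N₂: 10670 (inert)
  CO₂: 0 + 2(409.5) = 818.9
  H₂O: 0 + 3(409.5) = 1228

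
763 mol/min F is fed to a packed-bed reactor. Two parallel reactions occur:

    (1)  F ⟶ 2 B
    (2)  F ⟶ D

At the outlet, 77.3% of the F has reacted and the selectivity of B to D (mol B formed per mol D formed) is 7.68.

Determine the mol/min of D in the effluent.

Conversion of F: F consumed = 0.773 × 763 = 589.8 mol/min = 1ξ₁ + 1ξ₂.
Selectivity: 2ξ₁ / (1ξ₂) = 7.68 → ξ₁ = 3.84 ξ₂.
Substitute: (1·3.84 + 1) ξ₂ = 589.8 → ξ₂ = 121.9 mol/min, ξ₁ = 467.9 mol/min.
Outlet amounts (n = n₀ + Σ ν·ξ):
  F: 763 − 1(467.9) − 1(121.9) = 173.2
  B: 0 + 2(467.9) = 935.9
  D: 0 + 1(121.9) = 121.9

122 mol/min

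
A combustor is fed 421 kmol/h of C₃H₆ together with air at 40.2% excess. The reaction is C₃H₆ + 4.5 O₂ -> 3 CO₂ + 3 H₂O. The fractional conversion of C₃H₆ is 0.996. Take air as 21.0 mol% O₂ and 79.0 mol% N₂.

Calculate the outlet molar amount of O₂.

Stoichiometric O₂ = 4.5 × 421 = 1894 kmol/h; O₂ fed = 1894 × 1.402 = 2656 kmol/h.
N₂ fed = 2656 × 79/21 = 9992 kmol/h.
Fuel reacted = 0.996 × 421 → ξ = 419.3 kmol/h.
Outlet (n = n₀ + ν ξ):
  C₃H₆: 421 − 1(419.3) = 1.684
  O₂: 2656 − 4.5(419.3) = 769.2
  N₂: 9992 (inert)
  CO₂: 0 + 3(419.3) = 1258
  H₂O: 0 + 3(419.3) = 1258

769 kmol/h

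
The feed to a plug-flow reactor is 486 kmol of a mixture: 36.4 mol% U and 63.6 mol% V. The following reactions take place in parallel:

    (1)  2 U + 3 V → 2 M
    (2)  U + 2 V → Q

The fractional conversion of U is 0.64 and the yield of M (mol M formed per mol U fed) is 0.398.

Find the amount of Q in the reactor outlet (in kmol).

Yield of M: 2ξ₁ / 176.9 = 0.398 → ξ₁ = 35.2 kmol.
Conversion of U: 2ξ₁ + 1ξ₂ = 0.64 × 176.9 = 113.2 → ξ₂ = 42.81 kmol.
Outlet amounts (n = n₀ + Σ ν·ξ):
  U: 176.9 − 2(35.2) − 1(42.81) = 63.69
  V: 309.1 − 3(35.2) − 2(42.81) = 117.9
  M: 0 + 2(35.2) = 70.41
  Q: 0 + 1(42.81) = 42.81

42.8 kmol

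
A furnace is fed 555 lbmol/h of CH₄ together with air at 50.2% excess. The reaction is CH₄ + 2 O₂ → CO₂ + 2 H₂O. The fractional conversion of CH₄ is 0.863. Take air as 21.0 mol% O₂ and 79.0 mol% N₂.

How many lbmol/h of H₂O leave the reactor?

Stoichiometric O₂ = 2 × 555 = 1110 lbmol/h; O₂ fed = 1110 × 1.502 = 1667 lbmol/h.
N₂ fed = 1667 × 79/21 = 6272 lbmol/h.
Fuel reacted = 0.863 × 555 → ξ = 479 lbmol/h.
Outlet (n = n₀ + ν ξ):
  CH₄: 555 − 1(479) = 76.04
  O₂: 1667 − 2(479) = 709.3
  N₂: 6272 (inert)
  CO₂: 0 + 1(479) = 479
  H₂O: 0 + 2(479) = 957.9

958 lbmol/h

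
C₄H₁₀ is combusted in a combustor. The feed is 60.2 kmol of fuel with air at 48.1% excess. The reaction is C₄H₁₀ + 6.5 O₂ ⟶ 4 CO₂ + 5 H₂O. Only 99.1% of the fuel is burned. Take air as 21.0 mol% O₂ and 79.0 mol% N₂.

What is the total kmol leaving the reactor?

2910 kmol

Stoichiometric O₂ = 6.5 × 60.2 = 391.3 kmol; O₂ fed = 391.3 × 1.481 = 579.5 kmol.
N₂ fed = 579.5 × 79/21 = 2180 kmol.
Fuel reacted = 0.991 × 60.2 → ξ = 59.66 kmol.
Outlet (n = n₀ + ν ξ):
  C₄H₁₀: 60.2 − 1(59.66) = 0.5418
  O₂: 579.5 − 6.5(59.66) = 191.7
  N₂: 2180 (inert)
  CO₂: 0 + 4(59.66) = 238.6
  H₂O: 0 + 5(59.66) = 298.3
Total out = 0.5418 + 191.7 + 2180 + 238.6 + 298.3 = 2909 kmol.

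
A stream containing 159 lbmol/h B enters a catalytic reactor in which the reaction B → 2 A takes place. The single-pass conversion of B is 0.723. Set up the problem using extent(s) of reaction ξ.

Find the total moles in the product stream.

274 lbmol/h

B reacted = 0.723 × 159 = 115 lbmol/h; ν_B = −1, so ξ = 115/1 = 115 lbmol/h.
Outlet amounts (n = n₀ + ν ξ):
  B: 159 − 1(115) = 44.04
  A: 0 + 2(115) = 229.9
Total out = 44.04 + 229.9 = 274 lbmol/h.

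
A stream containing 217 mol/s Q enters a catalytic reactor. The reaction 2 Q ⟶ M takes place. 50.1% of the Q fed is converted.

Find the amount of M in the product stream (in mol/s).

54.4 mol/s

Q reacted = 0.501 × 217 = 108.7 mol/s; ν_Q = −2, so ξ = 108.7/2 = 54.36 mol/s.
Outlet amounts (n = n₀ + ν ξ):
  Q: 217 − 2(54.36) = 108.3
  M: 0 + 1(54.36) = 54.36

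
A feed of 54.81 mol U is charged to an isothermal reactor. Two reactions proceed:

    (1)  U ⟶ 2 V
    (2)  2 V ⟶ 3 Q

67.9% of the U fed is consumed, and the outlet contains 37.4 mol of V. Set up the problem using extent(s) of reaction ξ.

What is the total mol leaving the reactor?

111 mol

Conversion of U: U consumed = 1ξ₁ = 0.679 × 54.81 → ξ₁ = 37.22 mol.
V balance: n_V = 0 + 2ξ₁ − 2ξ₂ = 37.4 → ξ₂ = (2·37.22 − 37.4)/2 = 18.52 mol.
Outlet amounts (n = n₀ + Σ ν·ξ):
  U: 54.81 − 1(37.22) = 17.59
  V: 0 + 2(37.22) − 2(18.52) = 37.4
  Q: 0 + 3(18.52) = 55.55
Total out = 17.59 + 37.4 + 55.55 = 110.5 mol.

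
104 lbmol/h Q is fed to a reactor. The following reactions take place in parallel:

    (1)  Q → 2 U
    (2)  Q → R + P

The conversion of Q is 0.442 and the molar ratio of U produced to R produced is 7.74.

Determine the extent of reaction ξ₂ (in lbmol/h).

ξ₂ = 9.44 lbmol/h

Conversion of Q: Q consumed = 0.442 × 104 = 45.97 lbmol/h = 1ξ₁ + 1ξ₂.
Selectivity: 2ξ₁ / (1ξ₂) = 7.74 → ξ₁ = 3.87 ξ₂.
Substitute: (1·3.87 + 1) ξ₂ = 45.97 → ξ₂ = 9.439 lbmol/h, ξ₁ = 36.53 lbmol/h.
Outlet amounts (n = n₀ + Σ ν·ξ):
  Q: 104 − 1(36.53) − 1(9.439) = 58.03
  U: 0 + 2(36.53) = 73.06
  R: 0 + 1(9.439) = 9.439
  P: 0 + 1(9.439) = 9.439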